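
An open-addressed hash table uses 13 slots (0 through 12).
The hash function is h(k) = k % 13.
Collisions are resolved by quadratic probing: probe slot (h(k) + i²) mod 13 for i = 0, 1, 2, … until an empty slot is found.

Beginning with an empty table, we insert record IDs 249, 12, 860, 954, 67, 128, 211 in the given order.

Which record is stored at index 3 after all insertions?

249 hashes to 2; slot 2 is free → place at 2.
12 hashes to 12; slot 12 is free → place at 12.
860 hashes to 2; 2 taken → place at 3.
954 hashes to 5; slot 5 is free → place at 5.
67 hashes to 2; 2,3 taken → place at 6.
128 hashes to 11; slot 11 is free → place at 11.
211 hashes to 3; 3 taken → place at 4.
Table: [_, _, 249, 860, 211, 954, 67, _, _, _, _, 128, 12]

860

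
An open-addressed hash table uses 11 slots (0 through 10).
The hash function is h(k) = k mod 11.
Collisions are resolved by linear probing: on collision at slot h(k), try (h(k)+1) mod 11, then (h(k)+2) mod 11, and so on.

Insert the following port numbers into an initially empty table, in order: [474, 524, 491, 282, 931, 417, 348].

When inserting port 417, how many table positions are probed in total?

2

474: h=1 → slot 1
524: h=7 → slot 7
491: h=7, probe 7,8 → slot 8
282: h=7, probe 7,8,9 → slot 9
931: h=7, probe 7,8,9,10 → slot 10
417: h=10, probe 10,0 → slot 0
348: h=7, probe 7,8,9,10,0,1,2 → slot 2
Table: [417, 474, 348, _, _, _, _, 524, 491, 282, 931]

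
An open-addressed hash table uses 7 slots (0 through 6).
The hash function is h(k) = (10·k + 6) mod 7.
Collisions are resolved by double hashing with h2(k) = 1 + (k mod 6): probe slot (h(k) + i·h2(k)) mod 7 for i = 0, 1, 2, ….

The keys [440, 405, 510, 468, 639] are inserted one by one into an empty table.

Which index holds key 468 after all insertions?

440: h=3 → slot 3
405: h=3, h2=4, probe 3,0 → slot 0
510: h=3, h2=1, probe 3,4 → slot 4
468: h=3, h2=1, probe 3,4,5 → slot 5
639: h=5, h2=4, probe 5,2 → slot 2
Table: [405, ∅, 639, 440, 510, 468, ∅]

5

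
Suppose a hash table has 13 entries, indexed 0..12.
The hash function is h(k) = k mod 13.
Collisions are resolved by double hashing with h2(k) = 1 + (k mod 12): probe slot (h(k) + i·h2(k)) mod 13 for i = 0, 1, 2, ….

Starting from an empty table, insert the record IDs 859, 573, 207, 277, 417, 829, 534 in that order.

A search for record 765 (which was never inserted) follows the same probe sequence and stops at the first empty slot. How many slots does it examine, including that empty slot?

3

859 hashes to 1; slot 1 is free => place at 1.
573 hashes to 1, h2=10; 1 taken => place at 11.
207 hashes to 12; slot 12 is free => place at 12.
277 hashes to 4; slot 4 is free => place at 4.
417 hashes to 1, h2=10; 1,11 taken => place at 8.
829 hashes to 10; slot 10 is free => place at 10.
534 hashes to 1, h2=7; 1,8 taken => place at 2.
Table: [., 859, 534, ., 277, ., ., ., 417, ., 829, 573, 207]
Lookup 765: h=11, h2=10, probe 11,8,5 → slot 5 empty, not found.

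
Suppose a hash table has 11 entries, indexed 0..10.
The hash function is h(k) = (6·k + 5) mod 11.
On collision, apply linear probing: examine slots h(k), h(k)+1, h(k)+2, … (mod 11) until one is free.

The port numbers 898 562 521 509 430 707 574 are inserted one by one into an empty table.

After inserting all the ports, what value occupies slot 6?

898: h=3 => slot 3
562: h=0 => slot 0
521: h=7 => slot 7
509: h=1 => slot 1
430: h=0, probe 0,1,2 => slot 2
707: h=1, probe 1,2,3,4 => slot 4
574: h=6 => slot 6
Table: [562, 509, 430, 898, 707, ., 574, 521, ., ., .]

574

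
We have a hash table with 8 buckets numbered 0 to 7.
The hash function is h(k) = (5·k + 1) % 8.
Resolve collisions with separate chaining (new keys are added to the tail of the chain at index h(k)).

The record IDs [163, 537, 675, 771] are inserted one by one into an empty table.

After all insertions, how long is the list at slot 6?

1

163 → bucket 0
537 → bucket 6
675 → bucket 0 (collision)
771 → bucket 0 (collision)
Final buckets:
0: 163 -> 675 -> 771
1: -
2: -
3: -
4: -
5: -
6: 537
7: -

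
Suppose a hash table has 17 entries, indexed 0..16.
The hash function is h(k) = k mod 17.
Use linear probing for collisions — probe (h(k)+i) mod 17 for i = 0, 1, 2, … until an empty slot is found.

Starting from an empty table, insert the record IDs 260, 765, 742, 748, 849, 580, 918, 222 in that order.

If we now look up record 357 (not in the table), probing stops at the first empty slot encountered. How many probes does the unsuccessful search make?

7

260: h=5 -> slot 5
765: h=0 -> slot 0
742: h=11 -> slot 11
748: h=0, probe 0,1 -> slot 1
849: h=16 -> slot 16
580: h=2 -> slot 2
918: h=0, probe 0,1,2,3 -> slot 3
222: h=1, probe 1,2,3,4 -> slot 4
Table: [765, 748, 580, 918, 222, 260, ., ., ., ., ., 742, ., ., ., ., 849]
Lookup 357: h=0, probe 0,1,2,3,4,5,6 → slot 6 empty, not found.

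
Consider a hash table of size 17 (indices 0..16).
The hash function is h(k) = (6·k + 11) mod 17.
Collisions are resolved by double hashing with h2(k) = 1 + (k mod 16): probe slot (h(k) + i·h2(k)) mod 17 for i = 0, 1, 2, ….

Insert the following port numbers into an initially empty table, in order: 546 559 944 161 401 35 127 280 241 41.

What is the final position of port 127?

546: h=6 → slot 6
559: h=16 → slot 16
944: h=14 → slot 14
161: h=8 → slot 8
401: h=3 → slot 3
35: h=0 → slot 0
127: h=8, h2=16, probe 8,7 → slot 7
280: h=8, h2=9, probe 8,0,9 → slot 9
241: h=12 → slot 12
41: h=2 → slot 2
Table: [35, —, 41, 401, —, —, 546, 127, 161, 280, —, —, 241, —, 944, —, 559]

7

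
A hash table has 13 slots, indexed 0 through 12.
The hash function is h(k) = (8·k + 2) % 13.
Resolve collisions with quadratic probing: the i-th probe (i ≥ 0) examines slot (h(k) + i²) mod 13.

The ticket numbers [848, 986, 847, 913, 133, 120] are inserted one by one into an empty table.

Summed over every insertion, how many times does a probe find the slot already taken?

848 hashes to 0; slot 0 is free -> place at 0.
986 hashes to 12; slot 12 is free -> place at 12.
847 hashes to 5; slot 5 is free -> place at 5.
913 hashes to 0; 0 taken -> place at 1.
133 hashes to 0; 0,1 taken -> place at 4.
120 hashes to 0; 0,1,4 taken -> place at 9.
Table: [848, 913, ., ., 133, 847, ., ., ., 120, ., ., 986]

6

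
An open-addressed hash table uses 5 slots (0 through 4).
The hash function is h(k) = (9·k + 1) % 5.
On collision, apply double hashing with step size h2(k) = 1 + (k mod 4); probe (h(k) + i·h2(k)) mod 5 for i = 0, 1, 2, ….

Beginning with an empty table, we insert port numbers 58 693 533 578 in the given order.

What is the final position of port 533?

Insert 58: h=3, slot 3 empty => index 3.
Insert 693: h=3, h2=2, slot 3 occupied => index 0.
Insert 533: h=3, h2=2, slots 3,0 occupied => index 2.
Insert 578: h=3, h2=3, slot 3 occupied => index 1.
Table: [693, 578, 533, 58, —]

2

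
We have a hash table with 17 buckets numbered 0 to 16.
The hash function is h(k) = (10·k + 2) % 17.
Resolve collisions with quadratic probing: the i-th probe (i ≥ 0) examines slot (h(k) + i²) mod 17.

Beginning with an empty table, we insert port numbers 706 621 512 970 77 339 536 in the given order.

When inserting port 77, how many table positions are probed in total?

3

Insert 706: h=7, slot 7 empty → index 7.
Insert 621: h=7, slot 7 occupied → index 8.
Insert 512: h=5, slot 5 empty → index 5.
Insert 970: h=12, slot 12 empty → index 12.
Insert 77: h=7, slots 7,8 occupied → index 11.
Insert 339: h=9, slot 9 empty → index 9.
Insert 536: h=7, slots 7,8,11 occupied → index 16.
Table: [—, —, —, —, —, 512, —, 706, 621, 339, —, 77, 970, —, —, —, 536]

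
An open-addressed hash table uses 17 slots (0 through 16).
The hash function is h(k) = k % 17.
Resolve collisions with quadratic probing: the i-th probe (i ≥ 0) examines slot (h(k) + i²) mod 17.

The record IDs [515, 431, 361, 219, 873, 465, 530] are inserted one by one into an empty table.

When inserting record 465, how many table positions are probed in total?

515 hashes to 5; slot 5 is free => place at 5.
431 hashes to 6; slot 6 is free => place at 6.
361 hashes to 4; slot 4 is free => place at 4.
219 hashes to 15; slot 15 is free => place at 15.
873 hashes to 6; 6 taken => place at 7.
465 hashes to 6; 6,7 taken => place at 10.
530 hashes to 3; slot 3 is free => place at 3.
Table: [., ., ., 530, 361, 515, 431, 873, ., ., 465, ., ., ., ., 219, .]

3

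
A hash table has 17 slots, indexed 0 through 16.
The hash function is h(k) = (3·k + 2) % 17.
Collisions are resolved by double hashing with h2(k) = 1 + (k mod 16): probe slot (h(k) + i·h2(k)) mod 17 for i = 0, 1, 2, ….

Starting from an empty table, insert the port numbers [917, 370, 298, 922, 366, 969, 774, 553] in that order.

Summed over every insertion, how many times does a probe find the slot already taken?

4

Insert 917: h=16, slot 16 empty → index 16.
Insert 370: h=7, slot 7 empty → index 7.
Insert 298: h=12, slot 12 empty → index 12.
Insert 922: h=14, slot 14 empty → index 14.
Insert 366: h=12, h2=15, slot 12 occupied → index 10.
Insert 969: h=2, slot 2 empty → index 2.
Insert 774: h=12, h2=7, slots 12,2 occupied → index 9.
Insert 553: h=12, h2=10, slot 12 occupied → index 5.
Table: [-, -, 969, -, -, 553, -, 370, -, 774, 366, -, 298, -, 922, -, 917]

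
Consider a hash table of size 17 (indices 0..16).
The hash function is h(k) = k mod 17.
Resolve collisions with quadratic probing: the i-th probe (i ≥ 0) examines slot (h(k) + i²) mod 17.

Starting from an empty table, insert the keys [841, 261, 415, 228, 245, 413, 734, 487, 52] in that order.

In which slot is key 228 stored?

11

841 hashes to 8; slot 8 is free → place at 8.
261 hashes to 6; slot 6 is free → place at 6.
415 hashes to 7; slot 7 is free → place at 7.
228 hashes to 7; 7,8 taken → place at 11.
245 hashes to 7; 7,8,11 taken → place at 16.
413 hashes to 5; slot 5 is free → place at 5.
734 hashes to 3; slot 3 is free → place at 3.
487 hashes to 11; 11 taken → place at 12.
52 hashes to 1; slot 1 is free → place at 1.
Table: [—, 52, —, 734, —, 413, 261, 415, 841, —, —, 228, 487, —, —, —, 245]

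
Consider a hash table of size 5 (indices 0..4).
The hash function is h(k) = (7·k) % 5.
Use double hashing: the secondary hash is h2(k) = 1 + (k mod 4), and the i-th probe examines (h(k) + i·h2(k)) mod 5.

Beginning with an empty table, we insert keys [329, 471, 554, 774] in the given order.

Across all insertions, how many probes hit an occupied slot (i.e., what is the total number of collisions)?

Insert 329: h=3, slot 3 empty => index 3.
Insert 471: h=2, slot 2 empty => index 2.
Insert 554: h=3, h2=3, slot 3 occupied => index 1.
Insert 774: h=3, h2=3, slots 3,1 occupied => index 4.
Table: [-, 554, 471, 329, 774]

3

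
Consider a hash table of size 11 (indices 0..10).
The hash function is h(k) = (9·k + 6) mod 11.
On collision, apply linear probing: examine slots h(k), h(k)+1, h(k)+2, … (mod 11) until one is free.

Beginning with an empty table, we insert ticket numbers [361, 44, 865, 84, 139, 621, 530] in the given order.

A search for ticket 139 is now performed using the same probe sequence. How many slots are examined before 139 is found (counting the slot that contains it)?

3

361: h=10 -> slot 10
44: h=6 -> slot 6
865: h=3 -> slot 3
84: h=3, probe 3,4 -> slot 4
139: h=3, probe 3,4,5 -> slot 5
621: h=7 -> slot 7
530: h=2 -> slot 2
Table: [_, _, 530, 865, 84, 139, 44, 621, _, _, 361]
Lookup 139: h=3, probe 3,4,5 → found at 5.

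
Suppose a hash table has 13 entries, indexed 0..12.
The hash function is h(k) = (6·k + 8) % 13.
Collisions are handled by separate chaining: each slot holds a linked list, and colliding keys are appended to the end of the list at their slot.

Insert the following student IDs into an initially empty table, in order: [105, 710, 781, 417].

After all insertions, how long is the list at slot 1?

3

105 → bucket 1
710 → bucket 4
781 → bucket 1 (collision)
417 → bucket 1 (collision)
Final buckets:
0: -
1: 105 -> 781 -> 417
2: -
3: -
4: 710
5: -
6: -
7: -
8: -
9: -
10: -
11: -
12: -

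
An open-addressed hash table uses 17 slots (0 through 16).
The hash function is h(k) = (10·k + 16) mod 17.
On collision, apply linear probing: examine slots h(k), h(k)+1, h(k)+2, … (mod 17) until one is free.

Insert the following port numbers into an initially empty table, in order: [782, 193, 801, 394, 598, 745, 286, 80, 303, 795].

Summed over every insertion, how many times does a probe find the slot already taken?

4

782 hashes to 16; slot 16 is free → place at 16.
193 hashes to 8; slot 8 is free → place at 8.
801 hashes to 2; slot 2 is free → place at 2.
394 hashes to 12; slot 12 is free → place at 12.
598 hashes to 12; 12 taken → place at 13.
745 hashes to 3; slot 3 is free → place at 3.
286 hashes to 3; 3 taken → place at 4.
80 hashes to 0; slot 0 is free → place at 0.
303 hashes to 3; 3,4 taken → place at 5.
795 hashes to 10; slot 10 is free → place at 10.
Table: [80, ., 801, 745, 286, 303, ., ., 193, ., 795, ., 394, 598, ., ., 782]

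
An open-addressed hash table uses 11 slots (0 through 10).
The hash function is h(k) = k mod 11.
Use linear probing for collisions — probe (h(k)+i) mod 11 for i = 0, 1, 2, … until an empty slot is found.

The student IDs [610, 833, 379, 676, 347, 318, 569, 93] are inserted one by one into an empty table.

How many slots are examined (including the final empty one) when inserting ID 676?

3

610 hashes to 5; slot 5 is free => place at 5.
833 hashes to 8; slot 8 is free => place at 8.
379 hashes to 5; 5 taken => place at 6.
676 hashes to 5; 5,6 taken => place at 7.
347 hashes to 6; 6,7,8 taken => place at 9.
318 hashes to 10; slot 10 is free => place at 10.
569 hashes to 8; 8,9,10 taken => place at 0.
93 hashes to 5; 5,6,7,8,9,10,0 taken => place at 1.
Table: [569, 93, ., ., ., 610, 379, 676, 833, 347, 318]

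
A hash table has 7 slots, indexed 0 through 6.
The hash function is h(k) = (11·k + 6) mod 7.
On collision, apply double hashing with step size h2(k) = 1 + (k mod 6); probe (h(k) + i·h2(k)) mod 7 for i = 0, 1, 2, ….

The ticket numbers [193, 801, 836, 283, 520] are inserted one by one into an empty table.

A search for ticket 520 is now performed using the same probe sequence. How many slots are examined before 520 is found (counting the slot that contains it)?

Insert 193: h=1, slot 1 empty -> index 1.
Insert 801: h=4, slot 4 empty -> index 4.
Insert 836: h=4, h2=3, slot 4 occupied -> index 0.
Insert 283: h=4, h2=2, slot 4 occupied -> index 6.
Insert 520: h=0, h2=5, slot 0 occupied -> index 5.
Table: [836, 193, ., ., 801, 520, 283]
Lookup 520: h=0, h2=5, probe 0,5 → found at 5.

2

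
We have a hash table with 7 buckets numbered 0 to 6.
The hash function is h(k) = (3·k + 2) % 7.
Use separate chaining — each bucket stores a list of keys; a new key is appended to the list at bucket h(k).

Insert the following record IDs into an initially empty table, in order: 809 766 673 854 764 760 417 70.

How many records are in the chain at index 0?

Insert 809: h=0, bucket 0 empty → new chain.
Insert 766: h=4, bucket 4 empty → new chain.
Insert 673: h=5, bucket 5 empty → new chain.
Insert 854: h=2, bucket 2 empty → new chain.
Insert 764: h=5, bucket 5 nonempty → append to chain.
Insert 760: h=0, bucket 0 nonempty → append to chain.
Insert 417: h=0, bucket 0 nonempty → append to chain.
Insert 70: h=2, bucket 2 nonempty → append to chain.
Final buckets:
0: 809 -> 760 -> 417
1: ∅
2: 854 -> 70
3: ∅
4: 766
5: 673 -> 764
6: ∅

3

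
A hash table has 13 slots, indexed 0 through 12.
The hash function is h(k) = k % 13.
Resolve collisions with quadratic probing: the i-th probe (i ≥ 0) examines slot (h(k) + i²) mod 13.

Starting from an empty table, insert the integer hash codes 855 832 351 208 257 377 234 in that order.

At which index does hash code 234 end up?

3

Insert 855: h=10, slot 10 empty → index 10.
Insert 832: h=0, slot 0 empty → index 0.
Insert 351: h=0, slot 0 occupied → index 1.
Insert 208: h=0, slots 0,1 occupied → index 4.
Insert 257: h=10, slot 10 occupied → index 11.
Insert 377: h=0, slots 0,1,4 occupied → index 9.
Insert 234: h=0, slots 0,1,4,9 occupied → index 3.
Table: [832, 351, -, 234, 208, -, -, -, -, 377, 855, 257, -]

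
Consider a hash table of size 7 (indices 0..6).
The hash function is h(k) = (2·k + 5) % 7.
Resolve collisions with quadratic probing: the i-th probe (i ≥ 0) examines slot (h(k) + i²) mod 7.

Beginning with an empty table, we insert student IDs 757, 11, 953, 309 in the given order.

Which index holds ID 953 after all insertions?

757: h=0 → slot 0
11: h=6 → slot 6
953: h=0, probe 0,1 → slot 1
309: h=0, probe 0,1,4 → slot 4
Table: [757, 953, -, -, 309, -, 11]

1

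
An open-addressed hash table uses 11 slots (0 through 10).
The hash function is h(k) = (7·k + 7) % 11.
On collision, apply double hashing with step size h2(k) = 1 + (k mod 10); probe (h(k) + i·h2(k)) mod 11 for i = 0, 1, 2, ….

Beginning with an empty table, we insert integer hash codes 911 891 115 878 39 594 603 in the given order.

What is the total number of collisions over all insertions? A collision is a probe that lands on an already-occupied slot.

Insert 911: h=4, slot 4 empty -> index 4.
Insert 891: h=7, slot 7 empty -> index 7.
Insert 115: h=9, slot 9 empty -> index 9.
Insert 878: h=4, h2=9, slot 4 occupied -> index 2.
Insert 39: h=5, slot 5 empty -> index 5.
Insert 594: h=7, h2=5, slot 7 occupied -> index 1.
Insert 603: h=4, h2=4, slot 4 occupied -> index 8.
Table: [—, 594, 878, —, 911, 39, —, 891, 603, 115, —]

3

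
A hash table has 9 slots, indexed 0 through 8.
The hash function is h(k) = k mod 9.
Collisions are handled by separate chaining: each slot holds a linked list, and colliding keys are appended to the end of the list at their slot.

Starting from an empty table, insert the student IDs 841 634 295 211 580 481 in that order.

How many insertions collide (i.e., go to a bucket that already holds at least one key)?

4

841 -> bucket 4
634 -> bucket 4 (collision)
295 -> bucket 7
211 -> bucket 4 (collision)
580 -> bucket 4 (collision)
481 -> bucket 4 (collision)
Final buckets:
0: _
1: _
2: _
3: _
4: 841 -> 634 -> 211 -> 580 -> 481
5: _
6: _
7: 295
8: _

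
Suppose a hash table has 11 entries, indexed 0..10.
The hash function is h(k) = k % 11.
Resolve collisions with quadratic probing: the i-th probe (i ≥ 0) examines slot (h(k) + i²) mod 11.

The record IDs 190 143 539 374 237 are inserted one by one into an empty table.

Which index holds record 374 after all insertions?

4

190: h=3 -> slot 3
143: h=0 -> slot 0
539: h=0, probe 0,1 -> slot 1
374: h=0, probe 0,1,4 -> slot 4
237: h=6 -> slot 6
Table: [143, 539, _, 190, 374, _, 237, _, _, _, _]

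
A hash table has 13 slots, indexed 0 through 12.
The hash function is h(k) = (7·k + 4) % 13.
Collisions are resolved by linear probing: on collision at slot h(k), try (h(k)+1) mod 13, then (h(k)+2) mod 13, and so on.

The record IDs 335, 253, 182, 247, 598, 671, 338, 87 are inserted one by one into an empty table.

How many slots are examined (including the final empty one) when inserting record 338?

335: h=9 → slot 9
253: h=7 → slot 7
182: h=4 → slot 4
247: h=4, probe 4,5 → slot 5
598: h=4, probe 4,5,6 → slot 6
671: h=8 → slot 8
338: h=4, probe 4,5,6,7,8,9,10 → slot 10
87: h=2 → slot 2
Table: [∅, ∅, 87, ∅, 182, 247, 598, 253, 671, 335, 338, ∅, ∅]

7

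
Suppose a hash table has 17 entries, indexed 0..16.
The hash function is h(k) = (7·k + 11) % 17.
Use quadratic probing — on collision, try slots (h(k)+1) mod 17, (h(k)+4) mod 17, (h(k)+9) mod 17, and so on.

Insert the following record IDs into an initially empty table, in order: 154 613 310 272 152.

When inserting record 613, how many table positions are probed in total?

154 hashes to 1; slot 1 is free => place at 1.
613 hashes to 1; 1 taken => place at 2.
310 hashes to 5; slot 5 is free => place at 5.
272 hashes to 11; slot 11 is free => place at 11.
152 hashes to 4; slot 4 is free => place at 4.
Table: [—, 154, 613, —, 152, 310, —, —, —, —, —, 272, —, —, —, —, —]

2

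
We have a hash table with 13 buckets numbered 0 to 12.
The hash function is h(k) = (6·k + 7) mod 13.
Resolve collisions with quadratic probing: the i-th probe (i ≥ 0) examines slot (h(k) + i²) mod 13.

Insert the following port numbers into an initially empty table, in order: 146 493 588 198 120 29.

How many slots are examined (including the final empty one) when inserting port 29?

146 hashes to 12; slot 12 is free => place at 12.
493 hashes to 1; slot 1 is free => place at 1.
588 hashes to 12; 12 taken => place at 0.
198 hashes to 12; 12,0 taken => place at 3.
120 hashes to 12; 12,0,3 taken => place at 8.
29 hashes to 12; 12,0,3,8 taken => place at 2.
Table: [588, 493, 29, 198, ∅, ∅, ∅, ∅, 120, ∅, ∅, ∅, 146]

5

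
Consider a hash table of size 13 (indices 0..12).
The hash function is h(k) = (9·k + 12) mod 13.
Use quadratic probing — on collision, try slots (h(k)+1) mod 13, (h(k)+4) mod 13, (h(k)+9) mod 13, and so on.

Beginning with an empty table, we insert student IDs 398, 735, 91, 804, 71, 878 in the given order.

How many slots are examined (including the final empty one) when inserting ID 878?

398 hashes to 6; slot 6 is free => place at 6.
735 hashes to 10; slot 10 is free => place at 10.
91 hashes to 12; slot 12 is free => place at 12.
804 hashes to 7; slot 7 is free => place at 7.
71 hashes to 1; slot 1 is free => place at 1.
878 hashes to 10; 10 taken => place at 11.
Table: [_, 71, _, _, _, _, 398, 804, _, _, 735, 878, 91]

2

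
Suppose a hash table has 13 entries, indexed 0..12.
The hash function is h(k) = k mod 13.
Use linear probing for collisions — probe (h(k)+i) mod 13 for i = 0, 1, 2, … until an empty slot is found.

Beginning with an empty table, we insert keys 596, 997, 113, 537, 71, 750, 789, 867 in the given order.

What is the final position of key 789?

Insert 596: h=11, slot 11 empty → index 11.
Insert 997: h=9, slot 9 empty → index 9.
Insert 113: h=9, slot 9 occupied → index 10.
Insert 537: h=4, slot 4 empty → index 4.
Insert 71: h=6, slot 6 empty → index 6.
Insert 750: h=9, slots 9,10,11 occupied → index 12.
Insert 789: h=9, slots 9,10,11,12 occupied → index 0.
Insert 867: h=9, slots 9,10,11,12,0 occupied → index 1.
Table: [789, 867, —, —, 537, —, 71, —, —, 997, 113, 596, 750]

0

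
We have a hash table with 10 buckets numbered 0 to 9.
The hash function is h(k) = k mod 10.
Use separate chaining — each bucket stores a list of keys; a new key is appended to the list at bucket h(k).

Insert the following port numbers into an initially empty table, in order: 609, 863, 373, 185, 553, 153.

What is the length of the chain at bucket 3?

609 → bucket 9
863 → bucket 3
373 → bucket 3 (collision)
185 → bucket 5
553 → bucket 3 (collision)
153 → bucket 3 (collision)
Final buckets:
0: .
1: .
2: .
3: 863 -> 373 -> 553 -> 153
4: .
5: 185
6: .
7: .
8: .
9: 609

4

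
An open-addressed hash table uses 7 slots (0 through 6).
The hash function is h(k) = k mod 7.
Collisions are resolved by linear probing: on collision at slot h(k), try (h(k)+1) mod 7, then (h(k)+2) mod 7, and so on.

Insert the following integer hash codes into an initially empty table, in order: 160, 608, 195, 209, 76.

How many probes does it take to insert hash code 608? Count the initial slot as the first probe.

2

Insert 160: h=6, slot 6 empty -> index 6.
Insert 608: h=6, slot 6 occupied -> index 0.
Insert 195: h=6, slots 6,0 occupied -> index 1.
Insert 209: h=6, slots 6,0,1 occupied -> index 2.
Insert 76: h=6, slots 6,0,1,2 occupied -> index 3.
Table: [608, 195, 209, 76, ∅, ∅, 160]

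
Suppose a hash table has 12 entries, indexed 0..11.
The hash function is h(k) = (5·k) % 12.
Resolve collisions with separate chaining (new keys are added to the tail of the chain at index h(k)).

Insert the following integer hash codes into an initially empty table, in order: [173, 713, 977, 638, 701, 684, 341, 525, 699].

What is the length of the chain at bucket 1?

5

Insert 173: h=1, bucket 1 empty → new chain.
Insert 713: h=1, bucket 1 nonempty → append to chain.
Insert 977: h=1, bucket 1 nonempty → append to chain.
Insert 638: h=10, bucket 10 empty → new chain.
Insert 701: h=1, bucket 1 nonempty → append to chain.
Insert 684: h=0, bucket 0 empty → new chain.
Insert 341: h=1, bucket 1 nonempty → append to chain.
Insert 525: h=9, bucket 9 empty → new chain.
Insert 699: h=3, bucket 3 empty → new chain.
Final buckets:
0: 684
1: 173 -> 713 -> 977 -> 701 -> 341
2: _
3: 699
4: _
5: _
6: _
7: _
8: _
9: 525
10: 638
11: _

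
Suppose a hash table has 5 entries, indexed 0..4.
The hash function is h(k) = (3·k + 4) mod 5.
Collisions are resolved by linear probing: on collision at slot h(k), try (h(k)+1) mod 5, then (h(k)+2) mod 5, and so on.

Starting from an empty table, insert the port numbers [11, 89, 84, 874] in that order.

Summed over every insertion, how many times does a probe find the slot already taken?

5

11: h=2 -> slot 2
89: h=1 -> slot 1
84: h=1, probe 1,2,3 -> slot 3
874: h=1, probe 1,2,3,4 -> slot 4
Table: [_, 89, 11, 84, 874]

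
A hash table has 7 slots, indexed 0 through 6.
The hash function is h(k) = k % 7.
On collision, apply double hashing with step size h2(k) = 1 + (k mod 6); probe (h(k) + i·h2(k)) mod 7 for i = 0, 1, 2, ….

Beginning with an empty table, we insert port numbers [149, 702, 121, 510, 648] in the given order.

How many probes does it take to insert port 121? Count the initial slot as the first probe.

Insert 149: h=2, slot 2 empty → index 2.
Insert 702: h=2, h2=1, slot 2 occupied → index 3.
Insert 121: h=2, h2=2, slot 2 occupied → index 4.
Insert 510: h=6, slot 6 empty → index 6.
Insert 648: h=4, h2=1, slot 4 occupied → index 5.
Table: [_, _, 149, 702, 121, 648, 510]

2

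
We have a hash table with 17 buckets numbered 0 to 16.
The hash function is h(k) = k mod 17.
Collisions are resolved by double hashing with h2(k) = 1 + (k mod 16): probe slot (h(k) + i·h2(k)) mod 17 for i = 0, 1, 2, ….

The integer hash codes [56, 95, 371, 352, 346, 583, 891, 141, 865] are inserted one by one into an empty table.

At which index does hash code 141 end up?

56: h=5 => slot 5
95: h=10 => slot 10
371: h=14 => slot 14
352: h=12 => slot 12
346: h=6 => slot 6
583: h=5, h2=8, probe 5,13 => slot 13
891: h=7 => slot 7
141: h=5, h2=14, probe 5,2 => slot 2
865: h=15 => slot 15
Table: [-, -, 141, -, -, 56, 346, 891, -, -, 95, -, 352, 583, 371, 865, -]

2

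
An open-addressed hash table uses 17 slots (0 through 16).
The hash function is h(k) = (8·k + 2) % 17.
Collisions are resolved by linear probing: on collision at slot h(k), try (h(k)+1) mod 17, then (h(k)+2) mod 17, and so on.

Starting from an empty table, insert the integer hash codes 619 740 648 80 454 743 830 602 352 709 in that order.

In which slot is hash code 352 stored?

619: h=7 → slot 7
740: h=6 → slot 6
648: h=1 → slot 1
80: h=13 → slot 13
454: h=13, probe 13,14 → slot 14
743: h=13, probe 13,14,15 → slot 15
830: h=12 → slot 12
602: h=7, probe 7,8 → slot 8
352: h=13, probe 13,14,15,16 → slot 16
709: h=13, probe 13,14,15,16,0 → slot 0
Table: [709, 648, —, —, —, —, 740, 619, 602, —, —, —, 830, 80, 454, 743, 352]

16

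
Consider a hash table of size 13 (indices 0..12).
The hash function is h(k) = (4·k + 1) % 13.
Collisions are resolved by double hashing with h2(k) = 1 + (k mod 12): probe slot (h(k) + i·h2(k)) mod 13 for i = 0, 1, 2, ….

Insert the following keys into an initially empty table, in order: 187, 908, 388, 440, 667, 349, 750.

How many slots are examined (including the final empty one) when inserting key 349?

187 hashes to 8; slot 8 is free → place at 8.
908 hashes to 6; slot 6 is free → place at 6.
388 hashes to 6, h2=5; 6 taken → place at 11.
440 hashes to 6, h2=9; 6 taken → place at 2.
667 hashes to 4; slot 4 is free → place at 4.
349 hashes to 6, h2=2; 6,8 taken → place at 10.
750 hashes to 11, h2=7; 11 taken → place at 5.
Table: [—, —, 440, —, 667, 750, 908, —, 187, —, 349, 388, —]

3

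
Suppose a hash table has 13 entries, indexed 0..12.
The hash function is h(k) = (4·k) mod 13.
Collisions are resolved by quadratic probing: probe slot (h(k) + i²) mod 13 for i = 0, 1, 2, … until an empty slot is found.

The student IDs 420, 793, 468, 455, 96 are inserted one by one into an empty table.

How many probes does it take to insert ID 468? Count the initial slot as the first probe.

2

Insert 420: h=3, slot 3 empty -> index 3.
Insert 793: h=0, slot 0 empty -> index 0.
Insert 468: h=0, slot 0 occupied -> index 1.
Insert 455: h=0, slots 0,1 occupied -> index 4.
Insert 96: h=7, slot 7 empty -> index 7.
Table: [793, 468, -, 420, 455, -, -, 96, -, -, -, -, -]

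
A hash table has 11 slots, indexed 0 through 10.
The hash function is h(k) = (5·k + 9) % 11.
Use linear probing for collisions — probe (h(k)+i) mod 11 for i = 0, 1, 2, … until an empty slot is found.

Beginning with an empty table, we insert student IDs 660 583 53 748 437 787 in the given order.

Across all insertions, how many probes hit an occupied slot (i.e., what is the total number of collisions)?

5

Insert 660: h=9, slot 9 empty → index 9.
Insert 583: h=9, slot 9 occupied → index 10.
Insert 53: h=10, slot 10 occupied → index 0.
Insert 748: h=9, slots 9,10,0 occupied → index 1.
Insert 437: h=5, slot 5 empty → index 5.
Insert 787: h=6, slot 6 empty → index 6.
Table: [53, 748, ., ., ., 437, 787, ., ., 660, 583]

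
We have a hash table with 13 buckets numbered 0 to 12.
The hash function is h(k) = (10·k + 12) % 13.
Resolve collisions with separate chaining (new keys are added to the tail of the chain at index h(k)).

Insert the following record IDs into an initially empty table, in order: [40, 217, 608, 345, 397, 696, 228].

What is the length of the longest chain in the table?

40 → bucket 9
217 → bucket 11
608 → bucket 8
345 → bucket 4
397 → bucket 4 (collision)
696 → bucket 4 (collision)
228 → bucket 4 (collision)
Final buckets:
0: -
1: -
2: -
3: -
4: 345 -> 397 -> 696 -> 228
5: -
6: -
7: -
8: 608
9: 40
10: -
11: 217
12: -

4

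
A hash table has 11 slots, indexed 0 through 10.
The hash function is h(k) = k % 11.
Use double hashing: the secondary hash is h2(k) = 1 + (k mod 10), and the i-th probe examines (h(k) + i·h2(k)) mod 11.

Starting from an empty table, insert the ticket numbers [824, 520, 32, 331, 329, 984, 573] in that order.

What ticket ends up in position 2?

32

824 hashes to 10; slot 10 is free -> place at 10.
520 hashes to 3; slot 3 is free -> place at 3.
32 hashes to 10, h2=3; 10 taken -> place at 2.
331 hashes to 1; slot 1 is free -> place at 1.
329 hashes to 10, h2=10; 10 taken -> place at 9.
984 hashes to 5; slot 5 is free -> place at 5.
573 hashes to 1, h2=4; 1,5,9,2 taken -> place at 6.
Table: [_, 331, 32, 520, _, 984, 573, _, _, 329, 824]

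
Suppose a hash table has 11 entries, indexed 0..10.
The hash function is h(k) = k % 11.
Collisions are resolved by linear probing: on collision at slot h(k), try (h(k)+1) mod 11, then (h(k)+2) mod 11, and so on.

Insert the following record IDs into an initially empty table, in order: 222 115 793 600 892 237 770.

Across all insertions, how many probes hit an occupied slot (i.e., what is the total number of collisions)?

3

222: h=2 → slot 2
115: h=5 → slot 5
793: h=1 → slot 1
600: h=6 → slot 6
892: h=1, probe 1,2,3 → slot 3
237: h=6, probe 6,7 → slot 7
770: h=0 → slot 0
Table: [770, 793, 222, 892, ∅, 115, 600, 237, ∅, ∅, ∅]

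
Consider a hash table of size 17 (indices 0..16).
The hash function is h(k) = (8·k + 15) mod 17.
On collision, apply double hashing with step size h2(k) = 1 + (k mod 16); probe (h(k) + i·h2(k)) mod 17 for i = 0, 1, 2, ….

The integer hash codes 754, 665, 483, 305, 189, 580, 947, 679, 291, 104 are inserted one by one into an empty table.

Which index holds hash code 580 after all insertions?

754 hashes to 12; slot 12 is free → place at 12.
665 hashes to 14; slot 14 is free → place at 14.
483 hashes to 3; slot 3 is free → place at 3.
305 hashes to 7; slot 7 is free → place at 7.
189 hashes to 14, h2=14; 14 taken → place at 11.
580 hashes to 14, h2=5; 14 taken → place at 2.
947 hashes to 9; slot 9 is free → place at 9.
679 hashes to 7, h2=8; 7 taken → place at 15.
291 hashes to 14, h2=4; 14 taken → place at 1.
104 hashes to 14, h2=9; 14 taken → place at 6.
Table: [_, 291, 580, 483, _, _, 104, 305, _, 947, _, 189, 754, _, 665, 679, _]

2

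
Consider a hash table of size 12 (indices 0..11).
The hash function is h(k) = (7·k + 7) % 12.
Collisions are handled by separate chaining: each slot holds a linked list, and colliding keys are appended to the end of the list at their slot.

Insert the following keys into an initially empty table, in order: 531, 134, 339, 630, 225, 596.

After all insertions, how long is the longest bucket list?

Insert 531: h=4, bucket 4 empty → new chain.
Insert 134: h=9, bucket 9 empty → new chain.
Insert 339: h=4, bucket 4 nonempty → append to chain.
Insert 630: h=1, bucket 1 empty → new chain.
Insert 225: h=10, bucket 10 empty → new chain.
Insert 596: h=3, bucket 3 empty → new chain.
Final buckets:
0: .
1: 630
2: .
3: 596
4: 531 -> 339
5: .
6: .
7: .
8: .
9: 134
10: 225
11: .

2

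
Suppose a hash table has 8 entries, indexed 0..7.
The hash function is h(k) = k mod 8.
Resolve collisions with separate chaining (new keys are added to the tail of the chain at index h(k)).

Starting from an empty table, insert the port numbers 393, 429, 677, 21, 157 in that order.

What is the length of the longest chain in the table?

393 → bucket 1
429 → bucket 5
677 → bucket 5 (collision)
21 → bucket 5 (collision)
157 → bucket 5 (collision)
Final buckets:
0: _
1: 393
2: _
3: _
4: _
5: 429 -> 677 -> 21 -> 157
6: _
7: _

4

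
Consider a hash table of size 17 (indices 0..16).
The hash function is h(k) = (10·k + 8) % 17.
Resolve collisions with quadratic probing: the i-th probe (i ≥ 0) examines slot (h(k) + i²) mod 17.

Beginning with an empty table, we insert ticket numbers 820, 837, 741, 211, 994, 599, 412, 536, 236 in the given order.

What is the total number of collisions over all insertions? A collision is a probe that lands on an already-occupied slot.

9

820: h=14 => slot 14
837: h=14, probe 14,15 => slot 15
741: h=6 => slot 6
211: h=10 => slot 10
994: h=3 => slot 3
599: h=14, probe 14,15,1 => slot 1
412: h=14, probe 14,15,1,6,13 => slot 13
536: h=13, probe 13,14,0 => slot 0
236: h=5 => slot 5
Table: [536, 599, ∅, 994, ∅, 236, 741, ∅, ∅, ∅, 211, ∅, ∅, 412, 820, 837, ∅]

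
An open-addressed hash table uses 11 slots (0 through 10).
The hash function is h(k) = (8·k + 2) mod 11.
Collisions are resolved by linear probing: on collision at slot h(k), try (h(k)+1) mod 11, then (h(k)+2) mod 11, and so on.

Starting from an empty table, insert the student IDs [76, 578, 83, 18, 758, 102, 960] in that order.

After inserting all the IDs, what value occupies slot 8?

76 hashes to 5; slot 5 is free → place at 5.
578 hashes to 6; slot 6 is free → place at 6.
83 hashes to 6; 6 taken → place at 7.
18 hashes to 3; slot 3 is free → place at 3.
758 hashes to 5; 5,6,7 taken → place at 8.
102 hashes to 4; slot 4 is free → place at 4.
960 hashes to 4; 4,5,6,7,8 taken → place at 9.
Table: [-, -, -, 18, 102, 76, 578, 83, 758, 960, -]

758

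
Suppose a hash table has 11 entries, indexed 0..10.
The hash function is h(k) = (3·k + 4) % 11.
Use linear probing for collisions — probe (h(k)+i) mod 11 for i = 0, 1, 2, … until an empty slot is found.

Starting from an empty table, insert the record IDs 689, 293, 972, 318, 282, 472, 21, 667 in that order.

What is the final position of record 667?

8

689 hashes to 3; slot 3 is free → place at 3.
293 hashes to 3; 3 taken → place at 4.
972 hashes to 5; slot 5 is free → place at 5.
318 hashes to 1; slot 1 is free → place at 1.
282 hashes to 3; 3,4,5 taken → place at 6.
472 hashes to 1; 1 taken → place at 2.
21 hashes to 1; 1,2,3,4,5,6 taken → place at 7.
667 hashes to 3; 3,4,5,6,7 taken → place at 8.
Table: [-, 318, 472, 689, 293, 972, 282, 21, 667, -, -]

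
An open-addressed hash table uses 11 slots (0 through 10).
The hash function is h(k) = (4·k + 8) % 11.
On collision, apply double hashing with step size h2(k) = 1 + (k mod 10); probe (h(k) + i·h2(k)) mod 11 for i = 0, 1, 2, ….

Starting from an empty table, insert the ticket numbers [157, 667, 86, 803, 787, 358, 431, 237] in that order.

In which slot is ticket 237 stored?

Insert 157: h=9, slot 9 empty → index 9.
Insert 667: h=3, slot 3 empty → index 3.
Insert 86: h=0, slot 0 empty → index 0.
Insert 803: h=8, slot 8 empty → index 8.
Insert 787: h=10, slot 10 empty → index 10.
Insert 358: h=10, h2=9, slots 10,8 occupied → index 6.
Insert 431: h=5, slot 5 empty → index 5.
Insert 237: h=10, h2=8, slot 10 occupied → index 7.
Table: [86, ∅, ∅, 667, ∅, 431, 358, 237, 803, 157, 787]

7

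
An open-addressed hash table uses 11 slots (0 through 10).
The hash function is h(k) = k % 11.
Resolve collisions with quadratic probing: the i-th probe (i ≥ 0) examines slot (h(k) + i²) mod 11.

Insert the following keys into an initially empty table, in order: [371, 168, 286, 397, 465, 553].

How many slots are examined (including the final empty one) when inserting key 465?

2

371: h=8 → slot 8
168: h=3 → slot 3
286: h=0 → slot 0
397: h=1 → slot 1
465: h=3, probe 3,4 → slot 4
553: h=3, probe 3,4,7 → slot 7
Table: [286, 397, ∅, 168, 465, ∅, ∅, 553, 371, ∅, ∅]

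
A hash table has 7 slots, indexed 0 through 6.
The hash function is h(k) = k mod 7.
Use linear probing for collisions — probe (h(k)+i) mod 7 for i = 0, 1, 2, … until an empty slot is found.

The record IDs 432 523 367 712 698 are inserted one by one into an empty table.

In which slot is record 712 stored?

0

432 hashes to 5; slot 5 is free -> place at 5.
523 hashes to 5; 5 taken -> place at 6.
367 hashes to 3; slot 3 is free -> place at 3.
712 hashes to 5; 5,6 taken -> place at 0.
698 hashes to 5; 5,6,0 taken -> place at 1.
Table: [712, 698, —, 367, —, 432, 523]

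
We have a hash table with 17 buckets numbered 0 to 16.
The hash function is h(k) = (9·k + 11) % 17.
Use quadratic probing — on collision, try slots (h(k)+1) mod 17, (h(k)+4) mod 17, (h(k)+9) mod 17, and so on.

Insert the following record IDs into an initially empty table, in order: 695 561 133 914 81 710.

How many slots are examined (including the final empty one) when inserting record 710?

5

Insert 695: h=10, slot 10 empty → index 10.
Insert 561: h=11, slot 11 empty → index 11.
Insert 133: h=1, slot 1 empty → index 1.
Insert 914: h=9, slot 9 empty → index 9.
Insert 81: h=9, slots 9,10 occupied → index 13.
Insert 710: h=9, slots 9,10,13,1 occupied → index 8.
Table: [∅, 133, ∅, ∅, ∅, ∅, ∅, ∅, 710, 914, 695, 561, ∅, 81, ∅, ∅, ∅]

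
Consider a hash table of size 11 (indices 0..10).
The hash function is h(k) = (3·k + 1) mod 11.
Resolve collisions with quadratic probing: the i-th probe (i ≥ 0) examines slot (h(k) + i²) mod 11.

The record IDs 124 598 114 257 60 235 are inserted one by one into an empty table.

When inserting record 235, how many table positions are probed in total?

Insert 124: h=10, slot 10 empty => index 10.
Insert 598: h=2, slot 2 empty => index 2.
Insert 114: h=2, slot 2 occupied => index 3.
Insert 257: h=2, slots 2,3 occupied => index 6.
Insert 60: h=5, slot 5 empty => index 5.
Insert 235: h=2, slots 2,3,6 occupied => index 0.
Table: [235, -, 598, 114, -, 60, 257, -, -, -, 124]

4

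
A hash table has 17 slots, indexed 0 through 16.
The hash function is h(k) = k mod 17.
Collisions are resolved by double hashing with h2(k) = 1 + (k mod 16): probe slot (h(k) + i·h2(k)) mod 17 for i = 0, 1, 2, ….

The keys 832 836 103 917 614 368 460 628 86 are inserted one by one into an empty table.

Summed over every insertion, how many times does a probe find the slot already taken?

4

832: h=16 => slot 16
836: h=3 => slot 3
103: h=1 => slot 1
917: h=16, h2=6, probe 16,5 => slot 5
614: h=2 => slot 2
368: h=11 => slot 11
460: h=1, h2=13, probe 1,14 => slot 14
628: h=16, h2=5, probe 16,4 => slot 4
86: h=1, h2=7, probe 1,8 => slot 8
Table: [., 103, 614, 836, 628, 917, ., ., 86, ., ., 368, ., ., 460, ., 832]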